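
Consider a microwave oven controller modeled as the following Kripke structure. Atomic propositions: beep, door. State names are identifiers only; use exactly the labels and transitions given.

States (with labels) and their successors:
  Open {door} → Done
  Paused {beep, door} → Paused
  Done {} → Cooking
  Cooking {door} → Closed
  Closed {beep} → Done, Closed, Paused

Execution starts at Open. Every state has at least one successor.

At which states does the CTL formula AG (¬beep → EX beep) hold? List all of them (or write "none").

States satisfying ¬beep → EX beep: {Paused, Cooking, Closed}.
States satisfying AG (¬beep → EX beep): {Paused}.

{Paused}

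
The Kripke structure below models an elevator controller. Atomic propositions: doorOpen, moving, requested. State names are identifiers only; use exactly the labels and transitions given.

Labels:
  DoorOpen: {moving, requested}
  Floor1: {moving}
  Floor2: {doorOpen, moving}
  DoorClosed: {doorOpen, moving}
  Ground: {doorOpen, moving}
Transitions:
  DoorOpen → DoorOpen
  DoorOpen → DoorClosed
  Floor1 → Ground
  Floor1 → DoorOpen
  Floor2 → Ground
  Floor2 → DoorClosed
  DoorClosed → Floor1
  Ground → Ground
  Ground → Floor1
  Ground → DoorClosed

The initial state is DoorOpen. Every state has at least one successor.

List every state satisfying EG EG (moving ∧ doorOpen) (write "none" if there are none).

States satisfying EG (moving ∧ doorOpen): {Floor2, Ground}.
States satisfying EG EG (moving ∧ doorOpen): {Floor2, Ground}.

{Floor2, Ground}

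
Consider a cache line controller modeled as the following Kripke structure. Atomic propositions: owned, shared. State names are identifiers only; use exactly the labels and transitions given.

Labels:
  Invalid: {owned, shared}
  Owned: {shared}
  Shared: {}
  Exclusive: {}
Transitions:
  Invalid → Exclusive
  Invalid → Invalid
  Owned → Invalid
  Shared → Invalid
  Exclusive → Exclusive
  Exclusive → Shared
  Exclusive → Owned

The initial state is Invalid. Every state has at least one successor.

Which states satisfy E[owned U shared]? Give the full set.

States satisfying owned: {Invalid}.
States satisfying shared: {Invalid, Owned}.
States satisfying E[owned U shared]: {Invalid, Owned}.

{Invalid, Owned}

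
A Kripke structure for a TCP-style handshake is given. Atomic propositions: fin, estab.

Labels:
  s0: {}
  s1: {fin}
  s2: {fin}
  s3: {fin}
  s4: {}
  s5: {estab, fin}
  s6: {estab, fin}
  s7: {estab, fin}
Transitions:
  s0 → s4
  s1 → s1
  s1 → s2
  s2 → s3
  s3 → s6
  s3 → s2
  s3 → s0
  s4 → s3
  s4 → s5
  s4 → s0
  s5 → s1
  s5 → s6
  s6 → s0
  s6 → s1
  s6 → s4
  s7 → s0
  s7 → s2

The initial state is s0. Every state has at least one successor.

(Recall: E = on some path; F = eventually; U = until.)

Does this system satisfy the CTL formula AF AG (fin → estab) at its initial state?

Does not hold

States satisfying AG (fin → estab): ∅.
States satisfying AF AG (fin → estab): ∅.
There is a path from s0 along which AG (fin → estab) never holds.
s0 ∉ Sat(AF AG (fin → estab)).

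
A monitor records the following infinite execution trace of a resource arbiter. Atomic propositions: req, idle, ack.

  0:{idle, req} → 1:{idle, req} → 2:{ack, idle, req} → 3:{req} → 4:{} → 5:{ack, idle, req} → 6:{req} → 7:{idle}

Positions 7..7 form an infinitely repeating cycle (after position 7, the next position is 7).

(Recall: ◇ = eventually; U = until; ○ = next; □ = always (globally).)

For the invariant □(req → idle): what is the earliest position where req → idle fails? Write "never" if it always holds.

Check req → idle at each position in order: 0 ✓, 1 ✓, 2 ✓.
At position 3 the labels are {req}, so req → idle is false there. This is the first violation.

3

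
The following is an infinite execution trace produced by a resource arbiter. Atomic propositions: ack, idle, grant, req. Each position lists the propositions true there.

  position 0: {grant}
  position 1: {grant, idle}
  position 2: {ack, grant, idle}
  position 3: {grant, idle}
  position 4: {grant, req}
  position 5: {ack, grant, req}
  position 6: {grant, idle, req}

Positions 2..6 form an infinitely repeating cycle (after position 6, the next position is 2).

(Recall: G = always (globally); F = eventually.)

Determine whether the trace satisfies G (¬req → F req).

Holds

¬req → F req holds at every position 0..6, and those are all positions ever visited, so G (¬req → F req) holds.
Positions where ¬req holds: 0, 1, 2, 3.
Check F req at each: 0→ok, 1→ok, 2→ok, 3→ok.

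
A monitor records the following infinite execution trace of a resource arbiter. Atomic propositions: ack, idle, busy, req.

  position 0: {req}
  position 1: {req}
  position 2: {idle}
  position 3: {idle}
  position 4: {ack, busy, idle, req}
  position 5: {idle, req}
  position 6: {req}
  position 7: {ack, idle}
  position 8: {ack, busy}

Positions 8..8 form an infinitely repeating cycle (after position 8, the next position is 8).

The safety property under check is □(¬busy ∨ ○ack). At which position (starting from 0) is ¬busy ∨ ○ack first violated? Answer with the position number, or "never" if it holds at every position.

4

Check ¬busy ∨ ○ack at each position in order: 0 ✓, 1 ✓, 2 ✓, 3 ✓.
At position 4 the labels are {ack, busy, idle, req} and the next position 5 has {idle, req}, so ¬busy ∨ ○ack is false there. This is the first violation.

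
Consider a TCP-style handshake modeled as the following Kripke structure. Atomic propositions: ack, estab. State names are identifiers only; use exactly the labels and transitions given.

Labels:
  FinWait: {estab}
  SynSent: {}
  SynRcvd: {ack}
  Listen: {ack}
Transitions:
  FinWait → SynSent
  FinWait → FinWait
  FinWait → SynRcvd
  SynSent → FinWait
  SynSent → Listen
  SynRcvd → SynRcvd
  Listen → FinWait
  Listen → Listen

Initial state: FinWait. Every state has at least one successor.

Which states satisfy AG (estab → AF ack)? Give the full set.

{SynRcvd}

States satisfying estab → AF ack: {SynSent, SynRcvd, Listen}.
States satisfying AG (estab → AF ack): {SynRcvd}.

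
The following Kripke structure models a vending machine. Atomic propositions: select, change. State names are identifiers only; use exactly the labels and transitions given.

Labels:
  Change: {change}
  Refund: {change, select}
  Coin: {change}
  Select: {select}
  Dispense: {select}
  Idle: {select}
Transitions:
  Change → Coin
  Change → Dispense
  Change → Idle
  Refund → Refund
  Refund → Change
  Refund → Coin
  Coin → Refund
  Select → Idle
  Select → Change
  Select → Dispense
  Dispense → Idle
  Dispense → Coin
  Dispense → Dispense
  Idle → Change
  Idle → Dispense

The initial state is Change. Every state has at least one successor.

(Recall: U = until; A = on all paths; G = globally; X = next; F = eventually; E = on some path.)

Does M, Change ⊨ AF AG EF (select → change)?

States satisfying AG EF (select → change): {Change, Refund, Coin, Select, Dispense, Idle}.
States satisfying AF AG EF (select → change): {Change, Refund, Coin, Select, Dispense, Idle}.
Change ∈ Sat(AF AG EF (select → change)).

Satisfied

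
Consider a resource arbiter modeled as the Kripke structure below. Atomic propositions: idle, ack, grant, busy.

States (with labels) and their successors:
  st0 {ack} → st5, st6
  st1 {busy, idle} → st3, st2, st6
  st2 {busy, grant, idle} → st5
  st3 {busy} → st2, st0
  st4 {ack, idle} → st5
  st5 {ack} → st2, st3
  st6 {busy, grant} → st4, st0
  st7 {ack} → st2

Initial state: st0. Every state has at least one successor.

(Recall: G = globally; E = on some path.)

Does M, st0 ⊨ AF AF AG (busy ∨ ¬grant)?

Yes

States satisfying AF AG (busy ∨ ¬grant): {st0, st1, st2, st3, st4, st5, st6, st7}.
States satisfying AF AF AG (busy ∨ ¬grant): {st0, st1, st2, st3, st4, st5, st6, st7}.
st0 ∈ Sat(AF AF AG (busy ∨ ¬grant)).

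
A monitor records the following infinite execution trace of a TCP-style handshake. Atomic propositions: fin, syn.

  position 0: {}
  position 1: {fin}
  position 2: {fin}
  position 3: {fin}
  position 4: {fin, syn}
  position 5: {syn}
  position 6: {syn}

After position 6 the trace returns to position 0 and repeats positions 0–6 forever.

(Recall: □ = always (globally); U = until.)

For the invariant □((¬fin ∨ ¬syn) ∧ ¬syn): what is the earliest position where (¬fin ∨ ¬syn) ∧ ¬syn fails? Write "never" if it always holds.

Check (¬fin ∨ ¬syn) ∧ ¬syn at each position in order: 0 ✓, 1 ✓, 2 ✓, 3 ✓.
At position 4 the labels are {fin, syn}, so (¬fin ∨ ¬syn) ∧ ¬syn is false there. This is the first violation.

4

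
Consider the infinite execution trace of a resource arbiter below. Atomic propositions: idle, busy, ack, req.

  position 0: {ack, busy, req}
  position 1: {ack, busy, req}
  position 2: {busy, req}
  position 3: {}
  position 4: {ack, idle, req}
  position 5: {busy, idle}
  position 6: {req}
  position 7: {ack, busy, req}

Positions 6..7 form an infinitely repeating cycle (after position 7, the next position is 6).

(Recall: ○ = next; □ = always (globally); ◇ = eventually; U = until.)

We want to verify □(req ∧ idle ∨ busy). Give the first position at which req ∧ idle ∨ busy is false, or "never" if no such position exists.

Check req ∧ idle ∨ busy at each position in order: 0 ✓, 1 ✓, 2 ✓.
At position 3 the labels are {}, so req ∧ idle ∨ busy is false there. This is the first violation.

3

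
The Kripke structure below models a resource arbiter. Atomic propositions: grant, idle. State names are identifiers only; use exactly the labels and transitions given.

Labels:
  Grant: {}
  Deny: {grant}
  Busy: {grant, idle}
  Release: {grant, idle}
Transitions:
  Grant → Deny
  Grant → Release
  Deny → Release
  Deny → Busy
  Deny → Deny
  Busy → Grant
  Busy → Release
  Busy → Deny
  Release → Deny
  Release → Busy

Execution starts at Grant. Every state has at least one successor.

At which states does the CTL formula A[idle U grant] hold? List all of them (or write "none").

{Deny, Busy, Release}

States satisfying idle: {Busy, Release}.
States satisfying grant: {Deny, Busy, Release}.
States satisfying A[idle U grant]: {Deny, Busy, Release}.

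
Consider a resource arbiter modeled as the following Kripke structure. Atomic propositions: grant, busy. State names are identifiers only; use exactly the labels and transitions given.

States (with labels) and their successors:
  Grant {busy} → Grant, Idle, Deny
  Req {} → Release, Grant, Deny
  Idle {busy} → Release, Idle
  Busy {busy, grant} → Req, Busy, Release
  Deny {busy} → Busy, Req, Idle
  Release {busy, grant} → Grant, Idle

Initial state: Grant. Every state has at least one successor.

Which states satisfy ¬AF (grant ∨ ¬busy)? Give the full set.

States satisfying grant ∨ ¬busy: {Req, Busy, Release}.
States satisfying AF (grant ∨ ¬busy): {Req, Busy, Release}.
States satisfying ¬AF (grant ∨ ¬busy): {Grant, Idle, Deny}.

{Grant, Idle, Deny}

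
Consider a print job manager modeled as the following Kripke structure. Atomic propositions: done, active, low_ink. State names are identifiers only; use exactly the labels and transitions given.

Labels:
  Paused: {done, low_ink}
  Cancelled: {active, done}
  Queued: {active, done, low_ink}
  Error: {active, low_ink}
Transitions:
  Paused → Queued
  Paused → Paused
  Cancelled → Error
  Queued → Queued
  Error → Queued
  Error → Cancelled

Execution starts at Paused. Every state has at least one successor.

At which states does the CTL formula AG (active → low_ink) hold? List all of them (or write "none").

{Paused, Queued}

States satisfying active → low_ink: {Paused, Queued, Error}.
States satisfying AG (active → low_ink): {Paused, Queued}.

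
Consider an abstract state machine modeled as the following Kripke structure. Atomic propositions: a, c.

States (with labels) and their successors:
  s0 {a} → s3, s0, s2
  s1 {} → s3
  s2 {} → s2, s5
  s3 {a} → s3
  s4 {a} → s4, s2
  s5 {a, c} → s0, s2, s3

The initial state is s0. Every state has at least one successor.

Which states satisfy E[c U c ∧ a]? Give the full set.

States satisfying c: {s5}.
States satisfying c ∧ a: {s5}.
States satisfying E[c U c ∧ a]: {s5}.

{s5}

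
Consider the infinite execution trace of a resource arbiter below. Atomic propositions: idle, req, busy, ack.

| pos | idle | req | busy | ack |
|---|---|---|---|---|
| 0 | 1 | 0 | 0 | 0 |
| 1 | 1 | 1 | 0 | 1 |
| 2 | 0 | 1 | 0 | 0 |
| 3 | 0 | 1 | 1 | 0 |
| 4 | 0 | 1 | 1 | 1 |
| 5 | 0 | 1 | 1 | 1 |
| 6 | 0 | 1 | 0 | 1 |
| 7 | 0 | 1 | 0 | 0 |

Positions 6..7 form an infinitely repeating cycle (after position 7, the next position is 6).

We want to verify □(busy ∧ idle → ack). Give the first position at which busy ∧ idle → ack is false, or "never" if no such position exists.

never

busy ∧ idle → ack holds at every position 0..7, and those are all the positions the trace ever visits, so the invariant □(busy ∧ idle → ack) is never violated.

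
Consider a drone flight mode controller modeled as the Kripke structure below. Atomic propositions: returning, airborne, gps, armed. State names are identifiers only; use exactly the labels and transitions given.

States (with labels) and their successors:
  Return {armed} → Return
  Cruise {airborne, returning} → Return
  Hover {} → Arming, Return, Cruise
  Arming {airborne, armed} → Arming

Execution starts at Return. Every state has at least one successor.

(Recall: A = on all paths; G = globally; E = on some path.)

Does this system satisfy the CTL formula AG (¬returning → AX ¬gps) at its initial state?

Satisfied

States satisfying ¬returning → AX ¬gps: {Return, Cruise, Hover, Arming}.
States satisfying AG (¬returning → AX ¬gps): {Return, Cruise, Hover, Arming}.
Every state reachable from Return satisfies ¬returning → AX ¬gps.
Return ∈ Sat(AG (¬returning → AX ¬gps)).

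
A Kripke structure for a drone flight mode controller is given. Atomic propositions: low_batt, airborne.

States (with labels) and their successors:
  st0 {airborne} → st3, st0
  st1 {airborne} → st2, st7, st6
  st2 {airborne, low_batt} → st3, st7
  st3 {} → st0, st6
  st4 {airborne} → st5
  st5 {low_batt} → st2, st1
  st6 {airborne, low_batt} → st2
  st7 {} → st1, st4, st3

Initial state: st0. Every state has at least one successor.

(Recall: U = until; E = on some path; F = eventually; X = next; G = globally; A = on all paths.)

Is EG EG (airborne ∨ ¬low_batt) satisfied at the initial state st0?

States satisfying EG (airborne ∨ ¬low_batt): {st0, st1, st2, st3, st6, st7}.
States satisfying EG EG (airborne ∨ ¬low_batt): {st0, st1, st2, st3, st6, st7}.
st0 ∈ Sat(EG EG (airborne ∨ ¬low_batt)).

Satisfied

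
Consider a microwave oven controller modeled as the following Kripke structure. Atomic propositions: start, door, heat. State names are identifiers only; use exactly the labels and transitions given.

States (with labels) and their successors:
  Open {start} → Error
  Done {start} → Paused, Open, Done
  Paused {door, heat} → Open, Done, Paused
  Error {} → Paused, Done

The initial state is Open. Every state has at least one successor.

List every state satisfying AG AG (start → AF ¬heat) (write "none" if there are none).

States satisfying AG (start → AF ¬heat): {Open, Done, Paused, Error}.
States satisfying AG AG (start → AF ¬heat): {Open, Done, Paused, Error}.

{Open, Done, Paused, Error}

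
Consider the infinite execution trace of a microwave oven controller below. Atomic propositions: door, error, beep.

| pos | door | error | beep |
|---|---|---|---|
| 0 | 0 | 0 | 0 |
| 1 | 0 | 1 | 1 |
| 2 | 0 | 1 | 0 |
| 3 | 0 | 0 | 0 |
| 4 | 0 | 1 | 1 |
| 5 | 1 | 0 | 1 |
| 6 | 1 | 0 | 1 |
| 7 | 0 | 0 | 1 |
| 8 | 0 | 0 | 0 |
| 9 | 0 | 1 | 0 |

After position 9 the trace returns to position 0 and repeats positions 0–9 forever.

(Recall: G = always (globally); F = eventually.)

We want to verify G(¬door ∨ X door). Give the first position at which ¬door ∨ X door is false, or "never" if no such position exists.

6

Check ¬door ∨ X door at each position in order: 0 ✓, 1 ✓, 2 ✓, 3 ✓, 4 ✓, 5 ✓.
At position 6 the labels are {beep, door} and the next position 7 has {beep}, so ¬door ∨ X door is false there. This is the first violation.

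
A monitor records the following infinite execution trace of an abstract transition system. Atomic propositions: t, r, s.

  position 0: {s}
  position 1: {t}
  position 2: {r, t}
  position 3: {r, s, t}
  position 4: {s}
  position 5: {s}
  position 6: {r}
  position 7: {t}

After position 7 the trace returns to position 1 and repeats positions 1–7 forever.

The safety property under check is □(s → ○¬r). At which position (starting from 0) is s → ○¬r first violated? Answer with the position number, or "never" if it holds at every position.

5

Check s → ○¬r at each position in order: 0 ✓, 1 ✓, 2 ✓, 3 ✓, 4 ✓.
At position 5 the labels are {s} and the next position 6 has {r}, so s → ○¬r is false there. This is the first violation.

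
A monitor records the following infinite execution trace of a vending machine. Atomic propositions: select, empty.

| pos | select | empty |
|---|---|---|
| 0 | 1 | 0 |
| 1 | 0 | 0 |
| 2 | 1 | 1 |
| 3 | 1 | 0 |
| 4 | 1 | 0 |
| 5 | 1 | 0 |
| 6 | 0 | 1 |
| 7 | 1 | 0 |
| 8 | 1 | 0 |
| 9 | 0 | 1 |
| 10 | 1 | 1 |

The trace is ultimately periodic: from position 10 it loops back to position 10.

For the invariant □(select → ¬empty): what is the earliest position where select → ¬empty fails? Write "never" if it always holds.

Check select → ¬empty at each position in order: 0 ✓, 1 ✓.
At position 2 the labels are {empty, select}, so select → ¬empty is false there. This is the first violation.

2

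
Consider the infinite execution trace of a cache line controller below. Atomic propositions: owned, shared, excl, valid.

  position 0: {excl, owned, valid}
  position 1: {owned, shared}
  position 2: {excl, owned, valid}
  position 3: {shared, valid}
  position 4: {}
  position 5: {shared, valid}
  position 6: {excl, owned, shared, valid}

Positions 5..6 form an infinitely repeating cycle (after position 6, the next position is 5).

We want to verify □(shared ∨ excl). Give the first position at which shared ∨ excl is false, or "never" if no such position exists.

4

Check shared ∨ excl at each position in order: 0 ✓, 1 ✓, 2 ✓, 3 ✓.
At position 4 the labels are {}, so shared ∨ excl is false there. This is the first violation.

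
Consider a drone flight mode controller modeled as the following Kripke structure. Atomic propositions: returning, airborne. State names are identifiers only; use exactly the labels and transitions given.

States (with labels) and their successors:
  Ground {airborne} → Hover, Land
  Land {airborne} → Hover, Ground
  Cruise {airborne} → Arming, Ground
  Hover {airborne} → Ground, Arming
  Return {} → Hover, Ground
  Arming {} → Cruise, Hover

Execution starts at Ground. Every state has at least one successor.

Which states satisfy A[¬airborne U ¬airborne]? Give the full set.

{Return, Arming}

States satisfying ¬airborne: {Return, Arming}.
States satisfying A[¬airborne U ¬airborne]: {Return, Arming}.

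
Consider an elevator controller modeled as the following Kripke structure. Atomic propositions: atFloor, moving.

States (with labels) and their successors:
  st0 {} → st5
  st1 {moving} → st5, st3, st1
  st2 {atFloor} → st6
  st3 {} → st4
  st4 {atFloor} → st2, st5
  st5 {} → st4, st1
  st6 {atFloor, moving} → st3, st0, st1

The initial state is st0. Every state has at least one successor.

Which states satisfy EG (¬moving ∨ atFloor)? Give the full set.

{st0, st2, st3, st4, st5, st6}

States satisfying ¬moving ∨ atFloor: {st0, st2, st3, st4, st5, st6}.
States satisfying EG (¬moving ∨ atFloor): {st0, st2, st3, st4, st5, st6}.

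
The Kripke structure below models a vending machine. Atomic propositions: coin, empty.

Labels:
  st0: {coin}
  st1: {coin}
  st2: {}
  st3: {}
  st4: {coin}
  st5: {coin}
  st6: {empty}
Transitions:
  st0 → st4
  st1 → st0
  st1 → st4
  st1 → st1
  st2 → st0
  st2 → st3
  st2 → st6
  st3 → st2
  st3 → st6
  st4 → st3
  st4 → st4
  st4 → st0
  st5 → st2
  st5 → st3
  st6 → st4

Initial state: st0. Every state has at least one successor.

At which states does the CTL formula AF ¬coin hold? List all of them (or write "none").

{st2, st3, st5, st6}

States satisfying ¬coin: {st2, st3, st6}.
States satisfying AF ¬coin: {st2, st3, st5, st6}.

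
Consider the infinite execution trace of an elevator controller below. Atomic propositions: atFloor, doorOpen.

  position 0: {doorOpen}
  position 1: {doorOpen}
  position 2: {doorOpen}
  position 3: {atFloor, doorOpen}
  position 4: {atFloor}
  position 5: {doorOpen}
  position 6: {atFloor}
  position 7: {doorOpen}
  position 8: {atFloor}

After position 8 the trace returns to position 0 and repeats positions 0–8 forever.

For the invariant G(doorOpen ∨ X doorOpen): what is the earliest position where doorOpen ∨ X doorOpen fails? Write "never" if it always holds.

doorOpen ∨ X doorOpen holds at every position 0..8, and those are all the positions the trace ever visits, so the invariant G(doorOpen ∨ X doorOpen) is never violated.

never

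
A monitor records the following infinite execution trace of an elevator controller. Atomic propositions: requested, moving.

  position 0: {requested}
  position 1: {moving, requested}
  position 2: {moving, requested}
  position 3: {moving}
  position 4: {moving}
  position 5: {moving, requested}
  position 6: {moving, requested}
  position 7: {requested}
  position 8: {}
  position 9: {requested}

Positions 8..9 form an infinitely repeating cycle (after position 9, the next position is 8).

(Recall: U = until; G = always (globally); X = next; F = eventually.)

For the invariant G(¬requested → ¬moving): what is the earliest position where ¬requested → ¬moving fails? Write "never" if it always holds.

3

Check ¬requested → ¬moving at each position in order: 0 ✓, 1 ✓, 2 ✓.
At position 3 the labels are {moving}, so ¬requested → ¬moving is false there. This is the first violation.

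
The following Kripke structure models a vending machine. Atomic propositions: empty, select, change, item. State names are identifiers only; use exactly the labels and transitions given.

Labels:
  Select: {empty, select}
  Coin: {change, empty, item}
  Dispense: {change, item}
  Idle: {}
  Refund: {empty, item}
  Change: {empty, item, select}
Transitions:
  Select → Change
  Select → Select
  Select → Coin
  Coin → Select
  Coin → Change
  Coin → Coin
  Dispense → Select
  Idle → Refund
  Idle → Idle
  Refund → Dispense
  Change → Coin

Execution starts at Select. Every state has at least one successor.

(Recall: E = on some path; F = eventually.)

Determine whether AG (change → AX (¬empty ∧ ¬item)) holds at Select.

No

States satisfying change → AX (¬empty ∧ ¬item): {Select, Idle, Refund, Change}.
States satisfying AG (change → AX (¬empty ∧ ¬item)): ∅.
Coin is reachable from Select and violates change → AX (¬empty ∧ ¬item), so AG fails at Select.
Select ∉ Sat(AG (change → AX (¬empty ∧ ¬item))).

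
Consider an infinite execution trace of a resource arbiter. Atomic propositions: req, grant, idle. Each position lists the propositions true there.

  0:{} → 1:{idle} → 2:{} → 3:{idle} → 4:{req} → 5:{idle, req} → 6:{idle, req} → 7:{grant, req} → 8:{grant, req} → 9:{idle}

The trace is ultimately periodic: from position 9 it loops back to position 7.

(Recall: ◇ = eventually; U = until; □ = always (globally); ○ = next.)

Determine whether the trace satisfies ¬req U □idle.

Does not hold

Walking from position 0: at position 4, □idle has not yet held and ¬req fails, so ¬req U □idle is false.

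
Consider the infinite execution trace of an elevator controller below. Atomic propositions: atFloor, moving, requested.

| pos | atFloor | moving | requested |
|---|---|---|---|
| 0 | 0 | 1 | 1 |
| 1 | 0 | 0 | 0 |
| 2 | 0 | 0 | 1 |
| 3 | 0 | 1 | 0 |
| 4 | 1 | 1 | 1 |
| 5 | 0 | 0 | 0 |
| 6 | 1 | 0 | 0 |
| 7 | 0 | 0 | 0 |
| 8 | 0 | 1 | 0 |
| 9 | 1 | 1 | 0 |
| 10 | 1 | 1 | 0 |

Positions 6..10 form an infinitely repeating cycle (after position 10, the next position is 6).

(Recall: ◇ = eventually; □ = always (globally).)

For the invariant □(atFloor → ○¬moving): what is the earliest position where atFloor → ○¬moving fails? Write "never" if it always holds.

Check atFloor → ○¬moving at each position in order: 0 ✓, 1 ✓, 2 ✓, 3 ✓, 4 ✓, 5 ✓, 6 ✓, 7 ✓, 8 ✓.
At position 9 the labels are {atFloor, moving} and the next position 10 has {atFloor, moving}, so atFloor → ○¬moving is false there. This is the first violation.

9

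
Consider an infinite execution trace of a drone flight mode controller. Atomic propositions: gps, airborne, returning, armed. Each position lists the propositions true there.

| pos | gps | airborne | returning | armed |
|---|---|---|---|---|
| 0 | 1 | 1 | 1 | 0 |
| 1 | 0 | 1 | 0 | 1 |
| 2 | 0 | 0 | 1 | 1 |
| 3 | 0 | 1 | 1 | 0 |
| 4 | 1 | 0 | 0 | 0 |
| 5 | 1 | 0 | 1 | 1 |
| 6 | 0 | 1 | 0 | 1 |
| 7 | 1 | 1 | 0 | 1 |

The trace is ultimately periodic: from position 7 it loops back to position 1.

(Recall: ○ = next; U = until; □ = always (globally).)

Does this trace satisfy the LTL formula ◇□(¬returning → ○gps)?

Violated

□(¬returning → ○gps) is false at every position 0..7, so it never becomes true and ◇□(¬returning → ○gps) fails.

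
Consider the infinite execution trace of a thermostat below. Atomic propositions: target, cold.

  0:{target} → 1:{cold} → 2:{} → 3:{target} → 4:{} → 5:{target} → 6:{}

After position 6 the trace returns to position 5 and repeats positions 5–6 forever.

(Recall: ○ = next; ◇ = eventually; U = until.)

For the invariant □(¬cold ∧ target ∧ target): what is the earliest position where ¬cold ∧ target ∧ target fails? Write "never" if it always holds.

1

Check ¬cold ∧ target ∧ target at each position in order: 0 ✓.
At position 1 the labels are {cold}, so ¬cold ∧ target ∧ target is false there. This is the first violation.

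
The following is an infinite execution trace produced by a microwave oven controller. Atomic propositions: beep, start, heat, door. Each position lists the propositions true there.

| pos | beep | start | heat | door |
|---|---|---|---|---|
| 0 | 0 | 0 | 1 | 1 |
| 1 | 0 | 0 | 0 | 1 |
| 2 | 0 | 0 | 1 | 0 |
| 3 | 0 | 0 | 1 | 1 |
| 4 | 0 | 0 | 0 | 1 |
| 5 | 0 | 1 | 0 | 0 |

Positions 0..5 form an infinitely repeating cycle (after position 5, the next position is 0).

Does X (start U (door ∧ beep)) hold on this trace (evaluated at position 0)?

Does not hold

The position after 0 is 1; start U (door ∧ beep) is false there.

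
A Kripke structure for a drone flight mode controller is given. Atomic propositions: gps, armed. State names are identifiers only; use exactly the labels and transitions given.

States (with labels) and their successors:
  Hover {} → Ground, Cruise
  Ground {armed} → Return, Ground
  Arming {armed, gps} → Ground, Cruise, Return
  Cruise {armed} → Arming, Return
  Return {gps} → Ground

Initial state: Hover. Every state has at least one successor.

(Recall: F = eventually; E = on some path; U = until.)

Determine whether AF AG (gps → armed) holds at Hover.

States satisfying AG (gps → armed): ∅.
States satisfying AF AG (gps → armed): ∅.
There is a path from Hover along which AG (gps → armed) never holds.
Hover ∉ Sat(AF AG (gps → armed)).

No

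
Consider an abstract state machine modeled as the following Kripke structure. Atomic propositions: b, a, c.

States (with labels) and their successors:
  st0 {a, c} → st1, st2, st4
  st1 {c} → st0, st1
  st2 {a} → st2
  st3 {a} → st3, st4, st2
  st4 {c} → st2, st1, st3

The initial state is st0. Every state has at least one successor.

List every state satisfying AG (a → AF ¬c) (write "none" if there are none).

{st2}

States satisfying a → AF ¬c: {st1, st2, st3, st4}.
States satisfying AG (a → AF ¬c): {st2}.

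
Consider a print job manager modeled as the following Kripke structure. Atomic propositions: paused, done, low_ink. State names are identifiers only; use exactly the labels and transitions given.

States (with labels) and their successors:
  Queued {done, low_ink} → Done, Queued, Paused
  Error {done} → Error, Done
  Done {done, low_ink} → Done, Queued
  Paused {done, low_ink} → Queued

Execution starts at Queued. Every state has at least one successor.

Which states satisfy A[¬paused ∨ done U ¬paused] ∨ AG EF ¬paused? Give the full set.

{Queued, Error, Done, Paused}

States satisfying ¬paused ∨ done: {Queued, Error, Done, Paused}.
States satisfying ¬paused: {Queued, Error, Done, Paused}.
States satisfying A[¬paused ∨ done U ¬paused]: {Queued, Error, Done, Paused}.
States satisfying EF ¬paused: {Queued, Error, Done, Paused}.
States satisfying AG EF ¬paused: {Queued, Error, Done, Paused}.
States satisfying A[¬paused ∨ done U ¬paused] ∨ AG EF ¬paused: {Queued, Error, Done, Paused}.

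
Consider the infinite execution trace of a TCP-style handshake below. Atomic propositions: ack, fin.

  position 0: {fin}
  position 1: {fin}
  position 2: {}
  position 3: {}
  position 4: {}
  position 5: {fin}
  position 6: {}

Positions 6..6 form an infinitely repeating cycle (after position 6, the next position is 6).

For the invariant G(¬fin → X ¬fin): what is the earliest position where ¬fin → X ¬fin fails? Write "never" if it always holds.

4

Check ¬fin → X ¬fin at each position in order: 0 ✓, 1 ✓, 2 ✓, 3 ✓.
At position 4 the labels are {} and the next position 5 has {fin}, so ¬fin → X ¬fin is false there. This is the first violation.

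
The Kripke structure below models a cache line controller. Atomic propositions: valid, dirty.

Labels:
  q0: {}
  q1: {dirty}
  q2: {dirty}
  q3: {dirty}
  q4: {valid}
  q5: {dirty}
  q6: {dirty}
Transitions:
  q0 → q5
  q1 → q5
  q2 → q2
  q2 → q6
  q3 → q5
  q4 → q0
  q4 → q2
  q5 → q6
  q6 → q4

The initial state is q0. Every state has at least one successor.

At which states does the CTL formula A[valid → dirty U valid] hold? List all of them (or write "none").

States satisfying valid → dirty: {q0, q1, q2, q3, q5, q6}.
States satisfying valid: {q4}.
States satisfying A[valid → dirty U valid]: {q0, q1, q3, q4, q5, q6}.

{q0, q1, q3, q4, q5, q6}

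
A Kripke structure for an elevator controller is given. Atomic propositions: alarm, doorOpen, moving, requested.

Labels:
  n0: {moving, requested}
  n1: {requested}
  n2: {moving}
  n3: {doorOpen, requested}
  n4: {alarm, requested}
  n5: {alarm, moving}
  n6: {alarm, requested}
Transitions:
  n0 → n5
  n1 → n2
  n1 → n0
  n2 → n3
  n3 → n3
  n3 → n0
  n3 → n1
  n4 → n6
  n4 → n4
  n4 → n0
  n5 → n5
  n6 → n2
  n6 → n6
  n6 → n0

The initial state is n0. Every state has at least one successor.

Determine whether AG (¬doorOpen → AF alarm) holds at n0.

States satisfying ¬doorOpen → AF alarm: {n0, n3, n4, n5, n6}.
States satisfying AG (¬doorOpen → AF alarm): {n0, n5}.
Every state reachable from n0 satisfies ¬doorOpen → AF alarm.
n0 ∈ Sat(AG (¬doorOpen → AF alarm)).

Holds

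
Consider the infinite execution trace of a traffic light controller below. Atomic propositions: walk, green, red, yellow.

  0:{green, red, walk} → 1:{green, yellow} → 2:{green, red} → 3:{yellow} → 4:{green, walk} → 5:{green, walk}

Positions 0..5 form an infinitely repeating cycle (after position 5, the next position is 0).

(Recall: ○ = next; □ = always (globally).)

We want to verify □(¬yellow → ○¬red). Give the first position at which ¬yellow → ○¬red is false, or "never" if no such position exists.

Check ¬yellow → ○¬red at each position in order: 0 ✓, 1 ✓, 2 ✓, 3 ✓, 4 ✓.
At position 5 the labels are {green, walk} and the next position 0 has {green, red, walk}, so ¬yellow → ○¬red is false there. This is the first violation.

5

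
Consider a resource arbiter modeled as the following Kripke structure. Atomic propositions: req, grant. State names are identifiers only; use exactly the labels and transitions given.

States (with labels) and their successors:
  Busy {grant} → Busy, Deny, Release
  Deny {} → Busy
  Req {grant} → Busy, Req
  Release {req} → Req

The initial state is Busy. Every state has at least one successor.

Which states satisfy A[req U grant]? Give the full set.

States satisfying req: {Release}.
States satisfying grant: {Busy, Req}.
States satisfying A[req U grant]: {Busy, Req, Release}.

{Busy, Req, Release}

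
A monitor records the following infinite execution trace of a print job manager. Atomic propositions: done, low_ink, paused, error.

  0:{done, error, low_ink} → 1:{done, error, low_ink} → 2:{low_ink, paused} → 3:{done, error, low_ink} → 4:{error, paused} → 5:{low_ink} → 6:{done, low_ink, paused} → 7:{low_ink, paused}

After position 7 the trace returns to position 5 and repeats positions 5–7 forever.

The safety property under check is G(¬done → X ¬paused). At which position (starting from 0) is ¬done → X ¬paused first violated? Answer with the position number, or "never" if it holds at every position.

Check ¬done → X ¬paused at each position in order: 0 ✓, 1 ✓, 2 ✓, 3 ✓, 4 ✓.
At position 5 the labels are {low_ink} and the next position 6 has {done, low_ink, paused}, so ¬done → X ¬paused is false there. This is the first violation.

5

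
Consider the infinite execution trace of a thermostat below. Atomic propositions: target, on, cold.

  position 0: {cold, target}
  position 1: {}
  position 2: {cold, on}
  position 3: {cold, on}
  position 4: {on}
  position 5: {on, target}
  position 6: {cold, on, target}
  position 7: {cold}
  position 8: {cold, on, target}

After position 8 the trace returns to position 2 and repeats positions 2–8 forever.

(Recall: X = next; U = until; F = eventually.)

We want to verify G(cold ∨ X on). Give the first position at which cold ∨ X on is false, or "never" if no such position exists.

cold ∨ X on holds at every position 0..8, and those are all the positions the trace ever visits, so the invariant G(cold ∨ X on) is never violated.

never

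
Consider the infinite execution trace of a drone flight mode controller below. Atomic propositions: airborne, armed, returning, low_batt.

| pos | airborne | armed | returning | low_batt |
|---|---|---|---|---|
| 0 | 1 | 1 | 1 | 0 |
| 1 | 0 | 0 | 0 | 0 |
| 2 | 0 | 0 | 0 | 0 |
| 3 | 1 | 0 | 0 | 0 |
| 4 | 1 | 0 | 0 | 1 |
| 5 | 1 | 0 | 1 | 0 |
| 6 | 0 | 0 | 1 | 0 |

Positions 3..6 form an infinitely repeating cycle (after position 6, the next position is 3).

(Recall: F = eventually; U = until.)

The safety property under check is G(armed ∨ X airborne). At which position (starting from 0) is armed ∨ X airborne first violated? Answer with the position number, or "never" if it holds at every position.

Check armed ∨ X airborne at each position in order: 0 ✓.
At position 1 the labels are {} and the next position 2 has {}, so armed ∨ X airborne is false there. This is the first violation.

1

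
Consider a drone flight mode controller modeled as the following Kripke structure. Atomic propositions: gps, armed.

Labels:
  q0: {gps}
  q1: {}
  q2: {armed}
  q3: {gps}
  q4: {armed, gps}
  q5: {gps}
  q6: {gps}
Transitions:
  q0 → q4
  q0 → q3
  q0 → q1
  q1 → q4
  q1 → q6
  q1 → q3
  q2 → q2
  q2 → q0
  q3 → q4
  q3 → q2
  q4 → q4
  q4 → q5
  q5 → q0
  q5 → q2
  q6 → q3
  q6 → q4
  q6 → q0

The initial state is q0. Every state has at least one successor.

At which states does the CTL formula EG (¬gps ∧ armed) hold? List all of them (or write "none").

{q2}

States satisfying ¬gps ∧ armed: {q2}.
States satisfying EG (¬gps ∧ armed): {q2}.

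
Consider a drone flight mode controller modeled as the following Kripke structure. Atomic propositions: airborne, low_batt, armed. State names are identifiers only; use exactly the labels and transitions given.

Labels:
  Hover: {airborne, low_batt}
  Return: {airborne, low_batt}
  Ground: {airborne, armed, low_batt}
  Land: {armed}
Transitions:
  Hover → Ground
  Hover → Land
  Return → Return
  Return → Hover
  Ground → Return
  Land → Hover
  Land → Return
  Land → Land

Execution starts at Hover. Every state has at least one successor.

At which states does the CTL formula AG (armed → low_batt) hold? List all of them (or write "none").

States satisfying armed → low_batt: {Hover, Return, Ground}.
States satisfying AG (armed → low_batt): ∅.

none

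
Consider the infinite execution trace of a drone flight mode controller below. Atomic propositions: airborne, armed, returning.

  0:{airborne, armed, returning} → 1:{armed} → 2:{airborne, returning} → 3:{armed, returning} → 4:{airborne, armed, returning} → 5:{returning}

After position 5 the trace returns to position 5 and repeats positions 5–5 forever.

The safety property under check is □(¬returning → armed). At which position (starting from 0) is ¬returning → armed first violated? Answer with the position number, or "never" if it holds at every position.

¬returning → armed holds at every position 0..5, and those are all the positions the trace ever visits, so the invariant □(¬returning → armed) is never violated.

never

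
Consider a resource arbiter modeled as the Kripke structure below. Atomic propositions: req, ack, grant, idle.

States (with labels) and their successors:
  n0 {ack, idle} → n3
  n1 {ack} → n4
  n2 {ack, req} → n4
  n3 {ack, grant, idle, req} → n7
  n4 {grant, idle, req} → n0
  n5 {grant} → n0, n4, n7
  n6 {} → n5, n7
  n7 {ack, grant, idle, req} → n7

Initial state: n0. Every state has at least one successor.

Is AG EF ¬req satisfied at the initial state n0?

States satisfying EF ¬req: {n0, n1, n2, n4, n5, n6}.
States satisfying AG EF ¬req: ∅.
n3 is reachable from n0 and violates EF ¬req, so AG fails at n0.
n0 ∉ Sat(AG EF ¬req).

No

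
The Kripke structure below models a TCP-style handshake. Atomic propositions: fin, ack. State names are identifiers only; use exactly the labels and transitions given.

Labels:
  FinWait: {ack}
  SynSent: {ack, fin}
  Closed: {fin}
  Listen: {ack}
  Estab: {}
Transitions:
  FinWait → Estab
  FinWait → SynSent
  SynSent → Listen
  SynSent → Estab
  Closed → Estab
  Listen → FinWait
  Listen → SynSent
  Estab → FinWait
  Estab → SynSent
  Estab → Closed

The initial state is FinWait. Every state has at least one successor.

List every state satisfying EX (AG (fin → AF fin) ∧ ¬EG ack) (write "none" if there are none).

States satisfying AG (fin → AF fin) ∧ ¬EG ack: {Closed, Estab}.
States satisfying EX (AG (fin → AF fin) ∧ ¬EG ack): {FinWait, SynSent, Closed, Estab}.

{FinWait, SynSent, Closed, Estab}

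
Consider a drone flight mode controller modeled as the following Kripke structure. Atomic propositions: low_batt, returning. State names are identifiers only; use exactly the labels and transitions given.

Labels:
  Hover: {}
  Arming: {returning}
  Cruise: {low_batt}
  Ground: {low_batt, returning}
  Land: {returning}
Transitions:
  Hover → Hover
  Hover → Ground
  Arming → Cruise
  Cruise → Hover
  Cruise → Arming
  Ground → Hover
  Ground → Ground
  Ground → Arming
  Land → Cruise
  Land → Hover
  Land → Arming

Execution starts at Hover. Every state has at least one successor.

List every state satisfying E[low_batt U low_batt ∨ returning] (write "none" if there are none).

{Arming, Cruise, Ground, Land}

States satisfying low_batt: {Cruise, Ground}.
States satisfying low_batt ∨ returning: {Arming, Cruise, Ground, Land}.
States satisfying E[low_batt U low_batt ∨ returning]: {Arming, Cruise, Ground, Land}.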